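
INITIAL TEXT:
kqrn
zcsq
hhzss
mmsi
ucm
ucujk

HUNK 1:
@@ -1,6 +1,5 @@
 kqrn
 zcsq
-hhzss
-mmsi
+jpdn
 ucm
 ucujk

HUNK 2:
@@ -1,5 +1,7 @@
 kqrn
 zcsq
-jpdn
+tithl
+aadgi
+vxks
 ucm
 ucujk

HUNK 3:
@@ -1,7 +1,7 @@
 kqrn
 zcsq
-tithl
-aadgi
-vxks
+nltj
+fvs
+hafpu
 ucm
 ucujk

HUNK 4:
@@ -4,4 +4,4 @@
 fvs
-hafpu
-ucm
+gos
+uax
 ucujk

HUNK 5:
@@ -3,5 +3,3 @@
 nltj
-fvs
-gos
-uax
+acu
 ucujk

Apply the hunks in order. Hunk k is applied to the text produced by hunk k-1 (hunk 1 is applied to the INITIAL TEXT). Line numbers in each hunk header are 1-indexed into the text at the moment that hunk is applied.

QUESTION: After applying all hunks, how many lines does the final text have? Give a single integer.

Answer: 5

Derivation:
Hunk 1: at line 1 remove [hhzss,mmsi] add [jpdn] -> 5 lines: kqrn zcsq jpdn ucm ucujk
Hunk 2: at line 1 remove [jpdn] add [tithl,aadgi,vxks] -> 7 lines: kqrn zcsq tithl aadgi vxks ucm ucujk
Hunk 3: at line 1 remove [tithl,aadgi,vxks] add [nltj,fvs,hafpu] -> 7 lines: kqrn zcsq nltj fvs hafpu ucm ucujk
Hunk 4: at line 4 remove [hafpu,ucm] add [gos,uax] -> 7 lines: kqrn zcsq nltj fvs gos uax ucujk
Hunk 5: at line 3 remove [fvs,gos,uax] add [acu] -> 5 lines: kqrn zcsq nltj acu ucujk
Final line count: 5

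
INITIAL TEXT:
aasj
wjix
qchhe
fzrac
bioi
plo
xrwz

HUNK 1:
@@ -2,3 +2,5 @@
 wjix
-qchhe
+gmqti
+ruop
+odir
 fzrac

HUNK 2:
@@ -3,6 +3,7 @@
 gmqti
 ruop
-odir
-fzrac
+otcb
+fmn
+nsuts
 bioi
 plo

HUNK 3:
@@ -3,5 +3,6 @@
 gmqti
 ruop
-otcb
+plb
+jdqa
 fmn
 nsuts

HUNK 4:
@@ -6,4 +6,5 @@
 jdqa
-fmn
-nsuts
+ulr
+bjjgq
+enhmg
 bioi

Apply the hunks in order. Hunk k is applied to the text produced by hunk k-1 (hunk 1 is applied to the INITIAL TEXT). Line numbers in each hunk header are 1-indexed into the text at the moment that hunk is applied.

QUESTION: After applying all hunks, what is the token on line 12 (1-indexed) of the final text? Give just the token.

Answer: xrwz

Derivation:
Hunk 1: at line 2 remove [qchhe] add [gmqti,ruop,odir] -> 9 lines: aasj wjix gmqti ruop odir fzrac bioi plo xrwz
Hunk 2: at line 3 remove [odir,fzrac] add [otcb,fmn,nsuts] -> 10 lines: aasj wjix gmqti ruop otcb fmn nsuts bioi plo xrwz
Hunk 3: at line 3 remove [otcb] add [plb,jdqa] -> 11 lines: aasj wjix gmqti ruop plb jdqa fmn nsuts bioi plo xrwz
Hunk 4: at line 6 remove [fmn,nsuts] add [ulr,bjjgq,enhmg] -> 12 lines: aasj wjix gmqti ruop plb jdqa ulr bjjgq enhmg bioi plo xrwz
Final line 12: xrwz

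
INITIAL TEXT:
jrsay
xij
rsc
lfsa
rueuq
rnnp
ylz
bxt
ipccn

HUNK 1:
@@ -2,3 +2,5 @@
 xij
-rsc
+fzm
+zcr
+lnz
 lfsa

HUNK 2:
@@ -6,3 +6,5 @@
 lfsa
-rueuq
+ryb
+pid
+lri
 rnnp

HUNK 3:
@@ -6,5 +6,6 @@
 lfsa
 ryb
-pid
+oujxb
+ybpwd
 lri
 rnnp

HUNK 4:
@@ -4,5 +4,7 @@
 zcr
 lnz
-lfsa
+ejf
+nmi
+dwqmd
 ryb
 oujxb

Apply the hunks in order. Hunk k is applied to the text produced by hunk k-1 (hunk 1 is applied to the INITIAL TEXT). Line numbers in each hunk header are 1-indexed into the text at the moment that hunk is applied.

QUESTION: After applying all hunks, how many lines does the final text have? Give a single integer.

Answer: 16

Derivation:
Hunk 1: at line 2 remove [rsc] add [fzm,zcr,lnz] -> 11 lines: jrsay xij fzm zcr lnz lfsa rueuq rnnp ylz bxt ipccn
Hunk 2: at line 6 remove [rueuq] add [ryb,pid,lri] -> 13 lines: jrsay xij fzm zcr lnz lfsa ryb pid lri rnnp ylz bxt ipccn
Hunk 3: at line 6 remove [pid] add [oujxb,ybpwd] -> 14 lines: jrsay xij fzm zcr lnz lfsa ryb oujxb ybpwd lri rnnp ylz bxt ipccn
Hunk 4: at line 4 remove [lfsa] add [ejf,nmi,dwqmd] -> 16 lines: jrsay xij fzm zcr lnz ejf nmi dwqmd ryb oujxb ybpwd lri rnnp ylz bxt ipccn
Final line count: 16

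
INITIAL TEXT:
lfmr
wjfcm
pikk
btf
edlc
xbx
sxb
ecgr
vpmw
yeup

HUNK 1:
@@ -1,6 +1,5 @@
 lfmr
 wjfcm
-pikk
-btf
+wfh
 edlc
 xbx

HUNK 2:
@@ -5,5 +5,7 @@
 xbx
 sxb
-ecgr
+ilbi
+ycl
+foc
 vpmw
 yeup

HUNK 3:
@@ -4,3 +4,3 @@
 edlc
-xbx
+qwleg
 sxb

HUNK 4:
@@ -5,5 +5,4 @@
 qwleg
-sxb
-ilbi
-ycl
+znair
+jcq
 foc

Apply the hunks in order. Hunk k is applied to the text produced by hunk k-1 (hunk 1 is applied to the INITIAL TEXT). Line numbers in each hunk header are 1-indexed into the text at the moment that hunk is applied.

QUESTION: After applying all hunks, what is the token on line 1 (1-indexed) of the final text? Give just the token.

Hunk 1: at line 1 remove [pikk,btf] add [wfh] -> 9 lines: lfmr wjfcm wfh edlc xbx sxb ecgr vpmw yeup
Hunk 2: at line 5 remove [ecgr] add [ilbi,ycl,foc] -> 11 lines: lfmr wjfcm wfh edlc xbx sxb ilbi ycl foc vpmw yeup
Hunk 3: at line 4 remove [xbx] add [qwleg] -> 11 lines: lfmr wjfcm wfh edlc qwleg sxb ilbi ycl foc vpmw yeup
Hunk 4: at line 5 remove [sxb,ilbi,ycl] add [znair,jcq] -> 10 lines: lfmr wjfcm wfh edlc qwleg znair jcq foc vpmw yeup
Final line 1: lfmr

Answer: lfmr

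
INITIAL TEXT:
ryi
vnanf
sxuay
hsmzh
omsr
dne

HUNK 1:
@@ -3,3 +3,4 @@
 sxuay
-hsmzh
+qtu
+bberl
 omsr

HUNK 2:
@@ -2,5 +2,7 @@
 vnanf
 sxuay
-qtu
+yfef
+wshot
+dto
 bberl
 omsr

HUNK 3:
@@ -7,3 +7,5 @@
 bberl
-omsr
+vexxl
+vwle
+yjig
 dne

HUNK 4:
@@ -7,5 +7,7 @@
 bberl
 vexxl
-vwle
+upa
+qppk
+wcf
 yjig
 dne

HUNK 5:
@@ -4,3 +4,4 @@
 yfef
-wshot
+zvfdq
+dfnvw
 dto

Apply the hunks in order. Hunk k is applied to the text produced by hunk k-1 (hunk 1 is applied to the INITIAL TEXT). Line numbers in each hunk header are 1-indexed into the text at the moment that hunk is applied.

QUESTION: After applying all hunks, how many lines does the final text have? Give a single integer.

Hunk 1: at line 3 remove [hsmzh] add [qtu,bberl] -> 7 lines: ryi vnanf sxuay qtu bberl omsr dne
Hunk 2: at line 2 remove [qtu] add [yfef,wshot,dto] -> 9 lines: ryi vnanf sxuay yfef wshot dto bberl omsr dne
Hunk 3: at line 7 remove [omsr] add [vexxl,vwle,yjig] -> 11 lines: ryi vnanf sxuay yfef wshot dto bberl vexxl vwle yjig dne
Hunk 4: at line 7 remove [vwle] add [upa,qppk,wcf] -> 13 lines: ryi vnanf sxuay yfef wshot dto bberl vexxl upa qppk wcf yjig dne
Hunk 5: at line 4 remove [wshot] add [zvfdq,dfnvw] -> 14 lines: ryi vnanf sxuay yfef zvfdq dfnvw dto bberl vexxl upa qppk wcf yjig dne
Final line count: 14

Answer: 14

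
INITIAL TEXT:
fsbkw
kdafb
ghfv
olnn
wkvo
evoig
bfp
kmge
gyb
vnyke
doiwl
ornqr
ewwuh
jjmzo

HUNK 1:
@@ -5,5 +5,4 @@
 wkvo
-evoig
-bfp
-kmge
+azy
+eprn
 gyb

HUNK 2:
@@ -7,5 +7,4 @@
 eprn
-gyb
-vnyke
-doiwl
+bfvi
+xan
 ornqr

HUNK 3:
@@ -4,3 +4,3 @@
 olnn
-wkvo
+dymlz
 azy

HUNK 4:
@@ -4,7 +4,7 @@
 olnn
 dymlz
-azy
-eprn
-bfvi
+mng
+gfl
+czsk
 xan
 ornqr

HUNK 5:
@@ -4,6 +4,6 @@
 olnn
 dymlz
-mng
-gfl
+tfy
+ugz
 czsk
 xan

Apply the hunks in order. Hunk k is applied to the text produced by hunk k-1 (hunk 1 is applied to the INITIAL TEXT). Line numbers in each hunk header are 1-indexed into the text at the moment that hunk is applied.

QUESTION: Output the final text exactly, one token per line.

Answer: fsbkw
kdafb
ghfv
olnn
dymlz
tfy
ugz
czsk
xan
ornqr
ewwuh
jjmzo

Derivation:
Hunk 1: at line 5 remove [evoig,bfp,kmge] add [azy,eprn] -> 13 lines: fsbkw kdafb ghfv olnn wkvo azy eprn gyb vnyke doiwl ornqr ewwuh jjmzo
Hunk 2: at line 7 remove [gyb,vnyke,doiwl] add [bfvi,xan] -> 12 lines: fsbkw kdafb ghfv olnn wkvo azy eprn bfvi xan ornqr ewwuh jjmzo
Hunk 3: at line 4 remove [wkvo] add [dymlz] -> 12 lines: fsbkw kdafb ghfv olnn dymlz azy eprn bfvi xan ornqr ewwuh jjmzo
Hunk 4: at line 4 remove [azy,eprn,bfvi] add [mng,gfl,czsk] -> 12 lines: fsbkw kdafb ghfv olnn dymlz mng gfl czsk xan ornqr ewwuh jjmzo
Hunk 5: at line 4 remove [mng,gfl] add [tfy,ugz] -> 12 lines: fsbkw kdafb ghfv olnn dymlz tfy ugz czsk xan ornqr ewwuh jjmzo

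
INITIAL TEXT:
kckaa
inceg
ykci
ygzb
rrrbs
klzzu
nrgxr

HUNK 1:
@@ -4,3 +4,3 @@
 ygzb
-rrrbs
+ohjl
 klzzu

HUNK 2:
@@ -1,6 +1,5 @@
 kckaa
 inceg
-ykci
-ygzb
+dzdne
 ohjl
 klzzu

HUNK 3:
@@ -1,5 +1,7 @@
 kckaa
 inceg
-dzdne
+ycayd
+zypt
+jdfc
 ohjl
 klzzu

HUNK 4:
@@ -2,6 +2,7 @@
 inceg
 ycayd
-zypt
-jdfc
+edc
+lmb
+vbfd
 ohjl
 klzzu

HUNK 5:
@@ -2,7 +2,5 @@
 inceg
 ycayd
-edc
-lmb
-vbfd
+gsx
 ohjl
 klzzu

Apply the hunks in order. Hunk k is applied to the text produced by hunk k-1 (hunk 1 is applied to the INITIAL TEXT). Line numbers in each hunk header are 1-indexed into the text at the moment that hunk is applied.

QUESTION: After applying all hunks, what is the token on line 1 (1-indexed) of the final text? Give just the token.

Answer: kckaa

Derivation:
Hunk 1: at line 4 remove [rrrbs] add [ohjl] -> 7 lines: kckaa inceg ykci ygzb ohjl klzzu nrgxr
Hunk 2: at line 1 remove [ykci,ygzb] add [dzdne] -> 6 lines: kckaa inceg dzdne ohjl klzzu nrgxr
Hunk 3: at line 1 remove [dzdne] add [ycayd,zypt,jdfc] -> 8 lines: kckaa inceg ycayd zypt jdfc ohjl klzzu nrgxr
Hunk 4: at line 2 remove [zypt,jdfc] add [edc,lmb,vbfd] -> 9 lines: kckaa inceg ycayd edc lmb vbfd ohjl klzzu nrgxr
Hunk 5: at line 2 remove [edc,lmb,vbfd] add [gsx] -> 7 lines: kckaa inceg ycayd gsx ohjl klzzu nrgxr
Final line 1: kckaa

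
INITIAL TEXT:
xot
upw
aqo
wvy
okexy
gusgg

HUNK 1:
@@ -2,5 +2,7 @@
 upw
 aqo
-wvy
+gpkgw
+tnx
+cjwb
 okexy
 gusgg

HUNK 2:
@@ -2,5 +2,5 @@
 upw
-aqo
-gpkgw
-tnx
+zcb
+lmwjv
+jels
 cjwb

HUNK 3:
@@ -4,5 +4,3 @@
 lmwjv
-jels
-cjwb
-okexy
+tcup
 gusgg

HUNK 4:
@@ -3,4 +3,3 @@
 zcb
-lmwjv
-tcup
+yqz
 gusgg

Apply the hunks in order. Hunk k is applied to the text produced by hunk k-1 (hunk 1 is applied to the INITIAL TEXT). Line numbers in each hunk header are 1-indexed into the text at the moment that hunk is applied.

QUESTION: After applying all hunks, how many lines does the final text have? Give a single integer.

Answer: 5

Derivation:
Hunk 1: at line 2 remove [wvy] add [gpkgw,tnx,cjwb] -> 8 lines: xot upw aqo gpkgw tnx cjwb okexy gusgg
Hunk 2: at line 2 remove [aqo,gpkgw,tnx] add [zcb,lmwjv,jels] -> 8 lines: xot upw zcb lmwjv jels cjwb okexy gusgg
Hunk 3: at line 4 remove [jels,cjwb,okexy] add [tcup] -> 6 lines: xot upw zcb lmwjv tcup gusgg
Hunk 4: at line 3 remove [lmwjv,tcup] add [yqz] -> 5 lines: xot upw zcb yqz gusgg
Final line count: 5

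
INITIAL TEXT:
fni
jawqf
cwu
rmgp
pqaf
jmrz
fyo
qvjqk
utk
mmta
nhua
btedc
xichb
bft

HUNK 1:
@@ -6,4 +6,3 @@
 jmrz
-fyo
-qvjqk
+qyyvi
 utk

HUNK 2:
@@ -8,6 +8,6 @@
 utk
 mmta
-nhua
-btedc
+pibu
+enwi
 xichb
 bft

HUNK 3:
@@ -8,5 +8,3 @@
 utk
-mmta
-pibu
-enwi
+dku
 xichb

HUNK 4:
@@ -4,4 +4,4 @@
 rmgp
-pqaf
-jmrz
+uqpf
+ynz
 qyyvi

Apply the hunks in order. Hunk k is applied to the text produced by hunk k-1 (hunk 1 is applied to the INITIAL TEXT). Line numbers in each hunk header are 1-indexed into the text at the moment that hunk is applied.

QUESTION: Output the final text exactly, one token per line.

Answer: fni
jawqf
cwu
rmgp
uqpf
ynz
qyyvi
utk
dku
xichb
bft

Derivation:
Hunk 1: at line 6 remove [fyo,qvjqk] add [qyyvi] -> 13 lines: fni jawqf cwu rmgp pqaf jmrz qyyvi utk mmta nhua btedc xichb bft
Hunk 2: at line 8 remove [nhua,btedc] add [pibu,enwi] -> 13 lines: fni jawqf cwu rmgp pqaf jmrz qyyvi utk mmta pibu enwi xichb bft
Hunk 3: at line 8 remove [mmta,pibu,enwi] add [dku] -> 11 lines: fni jawqf cwu rmgp pqaf jmrz qyyvi utk dku xichb bft
Hunk 4: at line 4 remove [pqaf,jmrz] add [uqpf,ynz] -> 11 lines: fni jawqf cwu rmgp uqpf ynz qyyvi utk dku xichb bft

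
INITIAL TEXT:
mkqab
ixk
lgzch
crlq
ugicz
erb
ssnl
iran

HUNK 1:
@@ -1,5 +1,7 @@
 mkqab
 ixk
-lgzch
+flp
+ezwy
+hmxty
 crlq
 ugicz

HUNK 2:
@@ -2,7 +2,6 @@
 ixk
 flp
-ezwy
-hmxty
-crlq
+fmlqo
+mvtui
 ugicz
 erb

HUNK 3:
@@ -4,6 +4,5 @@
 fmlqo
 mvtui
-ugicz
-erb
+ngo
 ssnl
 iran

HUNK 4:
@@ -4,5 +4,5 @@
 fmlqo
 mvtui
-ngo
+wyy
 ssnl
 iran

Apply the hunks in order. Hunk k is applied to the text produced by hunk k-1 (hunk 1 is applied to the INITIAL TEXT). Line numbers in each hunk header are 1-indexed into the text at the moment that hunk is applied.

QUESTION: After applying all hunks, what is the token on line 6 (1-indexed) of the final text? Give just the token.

Answer: wyy

Derivation:
Hunk 1: at line 1 remove [lgzch] add [flp,ezwy,hmxty] -> 10 lines: mkqab ixk flp ezwy hmxty crlq ugicz erb ssnl iran
Hunk 2: at line 2 remove [ezwy,hmxty,crlq] add [fmlqo,mvtui] -> 9 lines: mkqab ixk flp fmlqo mvtui ugicz erb ssnl iran
Hunk 3: at line 4 remove [ugicz,erb] add [ngo] -> 8 lines: mkqab ixk flp fmlqo mvtui ngo ssnl iran
Hunk 4: at line 4 remove [ngo] add [wyy] -> 8 lines: mkqab ixk flp fmlqo mvtui wyy ssnl iran
Final line 6: wyy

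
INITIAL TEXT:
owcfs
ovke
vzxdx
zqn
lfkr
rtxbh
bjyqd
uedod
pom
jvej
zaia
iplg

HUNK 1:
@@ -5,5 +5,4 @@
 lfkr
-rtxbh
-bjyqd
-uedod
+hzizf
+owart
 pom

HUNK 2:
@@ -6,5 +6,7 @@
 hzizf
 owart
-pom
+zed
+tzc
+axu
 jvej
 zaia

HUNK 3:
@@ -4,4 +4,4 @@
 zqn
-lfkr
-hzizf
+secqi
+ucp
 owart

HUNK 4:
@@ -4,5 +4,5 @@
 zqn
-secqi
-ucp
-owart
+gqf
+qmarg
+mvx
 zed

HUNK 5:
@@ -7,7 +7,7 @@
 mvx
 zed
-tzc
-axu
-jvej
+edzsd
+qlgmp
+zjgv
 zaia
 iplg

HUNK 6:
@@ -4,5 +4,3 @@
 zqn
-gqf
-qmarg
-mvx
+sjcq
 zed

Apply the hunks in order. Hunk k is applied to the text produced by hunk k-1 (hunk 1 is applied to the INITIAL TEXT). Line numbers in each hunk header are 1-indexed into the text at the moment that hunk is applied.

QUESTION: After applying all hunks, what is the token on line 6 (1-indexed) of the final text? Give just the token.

Answer: zed

Derivation:
Hunk 1: at line 5 remove [rtxbh,bjyqd,uedod] add [hzizf,owart] -> 11 lines: owcfs ovke vzxdx zqn lfkr hzizf owart pom jvej zaia iplg
Hunk 2: at line 6 remove [pom] add [zed,tzc,axu] -> 13 lines: owcfs ovke vzxdx zqn lfkr hzizf owart zed tzc axu jvej zaia iplg
Hunk 3: at line 4 remove [lfkr,hzizf] add [secqi,ucp] -> 13 lines: owcfs ovke vzxdx zqn secqi ucp owart zed tzc axu jvej zaia iplg
Hunk 4: at line 4 remove [secqi,ucp,owart] add [gqf,qmarg,mvx] -> 13 lines: owcfs ovke vzxdx zqn gqf qmarg mvx zed tzc axu jvej zaia iplg
Hunk 5: at line 7 remove [tzc,axu,jvej] add [edzsd,qlgmp,zjgv] -> 13 lines: owcfs ovke vzxdx zqn gqf qmarg mvx zed edzsd qlgmp zjgv zaia iplg
Hunk 6: at line 4 remove [gqf,qmarg,mvx] add [sjcq] -> 11 lines: owcfs ovke vzxdx zqn sjcq zed edzsd qlgmp zjgv zaia iplg
Final line 6: zed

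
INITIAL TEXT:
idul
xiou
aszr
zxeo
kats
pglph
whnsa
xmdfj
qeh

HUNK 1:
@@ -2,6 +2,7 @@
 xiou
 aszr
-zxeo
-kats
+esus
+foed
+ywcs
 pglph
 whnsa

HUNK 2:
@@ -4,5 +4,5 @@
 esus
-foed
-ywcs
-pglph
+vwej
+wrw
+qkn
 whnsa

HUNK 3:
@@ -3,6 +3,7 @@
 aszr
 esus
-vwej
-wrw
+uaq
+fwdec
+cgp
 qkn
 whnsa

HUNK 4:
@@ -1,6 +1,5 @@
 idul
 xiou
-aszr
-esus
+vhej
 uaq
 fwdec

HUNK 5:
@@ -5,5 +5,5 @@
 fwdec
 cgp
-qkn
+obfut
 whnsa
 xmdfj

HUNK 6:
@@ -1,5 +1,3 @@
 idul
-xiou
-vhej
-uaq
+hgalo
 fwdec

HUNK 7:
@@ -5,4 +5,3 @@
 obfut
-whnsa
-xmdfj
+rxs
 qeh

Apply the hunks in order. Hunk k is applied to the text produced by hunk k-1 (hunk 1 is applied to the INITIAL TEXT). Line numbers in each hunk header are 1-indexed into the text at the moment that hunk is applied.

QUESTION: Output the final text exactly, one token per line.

Answer: idul
hgalo
fwdec
cgp
obfut
rxs
qeh

Derivation:
Hunk 1: at line 2 remove [zxeo,kats] add [esus,foed,ywcs] -> 10 lines: idul xiou aszr esus foed ywcs pglph whnsa xmdfj qeh
Hunk 2: at line 4 remove [foed,ywcs,pglph] add [vwej,wrw,qkn] -> 10 lines: idul xiou aszr esus vwej wrw qkn whnsa xmdfj qeh
Hunk 3: at line 3 remove [vwej,wrw] add [uaq,fwdec,cgp] -> 11 lines: idul xiou aszr esus uaq fwdec cgp qkn whnsa xmdfj qeh
Hunk 4: at line 1 remove [aszr,esus] add [vhej] -> 10 lines: idul xiou vhej uaq fwdec cgp qkn whnsa xmdfj qeh
Hunk 5: at line 5 remove [qkn] add [obfut] -> 10 lines: idul xiou vhej uaq fwdec cgp obfut whnsa xmdfj qeh
Hunk 6: at line 1 remove [xiou,vhej,uaq] add [hgalo] -> 8 lines: idul hgalo fwdec cgp obfut whnsa xmdfj qeh
Hunk 7: at line 5 remove [whnsa,xmdfj] add [rxs] -> 7 lines: idul hgalo fwdec cgp obfut rxs qeh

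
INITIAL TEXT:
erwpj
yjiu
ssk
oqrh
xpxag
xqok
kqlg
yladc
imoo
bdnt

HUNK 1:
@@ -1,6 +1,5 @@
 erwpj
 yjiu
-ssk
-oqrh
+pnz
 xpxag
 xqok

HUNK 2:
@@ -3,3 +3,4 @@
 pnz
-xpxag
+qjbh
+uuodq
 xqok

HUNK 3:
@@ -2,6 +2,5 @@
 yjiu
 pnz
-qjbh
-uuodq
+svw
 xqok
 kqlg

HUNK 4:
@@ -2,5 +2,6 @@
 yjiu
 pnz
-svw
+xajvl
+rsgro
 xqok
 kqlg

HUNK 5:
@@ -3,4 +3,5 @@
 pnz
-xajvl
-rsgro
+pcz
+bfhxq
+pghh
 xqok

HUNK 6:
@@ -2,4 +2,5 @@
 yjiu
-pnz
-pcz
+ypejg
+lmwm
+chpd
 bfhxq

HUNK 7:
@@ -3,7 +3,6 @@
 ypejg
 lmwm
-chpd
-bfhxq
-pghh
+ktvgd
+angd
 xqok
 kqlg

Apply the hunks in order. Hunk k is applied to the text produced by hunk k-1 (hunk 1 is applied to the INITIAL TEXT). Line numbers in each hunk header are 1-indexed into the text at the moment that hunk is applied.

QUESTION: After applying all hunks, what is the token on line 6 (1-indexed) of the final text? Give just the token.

Answer: angd

Derivation:
Hunk 1: at line 1 remove [ssk,oqrh] add [pnz] -> 9 lines: erwpj yjiu pnz xpxag xqok kqlg yladc imoo bdnt
Hunk 2: at line 3 remove [xpxag] add [qjbh,uuodq] -> 10 lines: erwpj yjiu pnz qjbh uuodq xqok kqlg yladc imoo bdnt
Hunk 3: at line 2 remove [qjbh,uuodq] add [svw] -> 9 lines: erwpj yjiu pnz svw xqok kqlg yladc imoo bdnt
Hunk 4: at line 2 remove [svw] add [xajvl,rsgro] -> 10 lines: erwpj yjiu pnz xajvl rsgro xqok kqlg yladc imoo bdnt
Hunk 5: at line 3 remove [xajvl,rsgro] add [pcz,bfhxq,pghh] -> 11 lines: erwpj yjiu pnz pcz bfhxq pghh xqok kqlg yladc imoo bdnt
Hunk 6: at line 2 remove [pnz,pcz] add [ypejg,lmwm,chpd] -> 12 lines: erwpj yjiu ypejg lmwm chpd bfhxq pghh xqok kqlg yladc imoo bdnt
Hunk 7: at line 3 remove [chpd,bfhxq,pghh] add [ktvgd,angd] -> 11 lines: erwpj yjiu ypejg lmwm ktvgd angd xqok kqlg yladc imoo bdnt
Final line 6: angd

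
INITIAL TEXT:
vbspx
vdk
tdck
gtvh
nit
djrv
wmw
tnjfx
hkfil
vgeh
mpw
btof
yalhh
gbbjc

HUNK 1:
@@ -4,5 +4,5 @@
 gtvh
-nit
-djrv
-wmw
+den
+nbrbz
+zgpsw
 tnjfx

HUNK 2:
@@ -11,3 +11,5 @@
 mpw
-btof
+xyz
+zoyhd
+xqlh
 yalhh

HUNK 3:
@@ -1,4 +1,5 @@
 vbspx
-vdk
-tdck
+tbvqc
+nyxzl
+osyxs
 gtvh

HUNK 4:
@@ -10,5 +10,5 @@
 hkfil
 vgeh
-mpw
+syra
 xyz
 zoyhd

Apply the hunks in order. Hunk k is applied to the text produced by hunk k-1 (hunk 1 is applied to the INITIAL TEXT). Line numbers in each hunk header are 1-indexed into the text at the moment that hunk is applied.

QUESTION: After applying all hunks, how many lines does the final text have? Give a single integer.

Hunk 1: at line 4 remove [nit,djrv,wmw] add [den,nbrbz,zgpsw] -> 14 lines: vbspx vdk tdck gtvh den nbrbz zgpsw tnjfx hkfil vgeh mpw btof yalhh gbbjc
Hunk 2: at line 11 remove [btof] add [xyz,zoyhd,xqlh] -> 16 lines: vbspx vdk tdck gtvh den nbrbz zgpsw tnjfx hkfil vgeh mpw xyz zoyhd xqlh yalhh gbbjc
Hunk 3: at line 1 remove [vdk,tdck] add [tbvqc,nyxzl,osyxs] -> 17 lines: vbspx tbvqc nyxzl osyxs gtvh den nbrbz zgpsw tnjfx hkfil vgeh mpw xyz zoyhd xqlh yalhh gbbjc
Hunk 4: at line 10 remove [mpw] add [syra] -> 17 lines: vbspx tbvqc nyxzl osyxs gtvh den nbrbz zgpsw tnjfx hkfil vgeh syra xyz zoyhd xqlh yalhh gbbjc
Final line count: 17

Answer: 17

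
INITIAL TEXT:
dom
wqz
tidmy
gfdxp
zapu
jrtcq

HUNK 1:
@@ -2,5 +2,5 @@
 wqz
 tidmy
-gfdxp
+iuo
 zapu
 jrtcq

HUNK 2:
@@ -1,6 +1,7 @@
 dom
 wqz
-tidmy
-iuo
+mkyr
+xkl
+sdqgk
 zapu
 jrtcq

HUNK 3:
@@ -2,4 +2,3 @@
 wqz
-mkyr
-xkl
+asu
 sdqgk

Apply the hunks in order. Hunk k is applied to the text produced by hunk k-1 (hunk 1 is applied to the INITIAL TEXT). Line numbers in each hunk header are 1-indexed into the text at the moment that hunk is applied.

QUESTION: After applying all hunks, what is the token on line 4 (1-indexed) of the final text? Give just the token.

Answer: sdqgk

Derivation:
Hunk 1: at line 2 remove [gfdxp] add [iuo] -> 6 lines: dom wqz tidmy iuo zapu jrtcq
Hunk 2: at line 1 remove [tidmy,iuo] add [mkyr,xkl,sdqgk] -> 7 lines: dom wqz mkyr xkl sdqgk zapu jrtcq
Hunk 3: at line 2 remove [mkyr,xkl] add [asu] -> 6 lines: dom wqz asu sdqgk zapu jrtcq
Final line 4: sdqgk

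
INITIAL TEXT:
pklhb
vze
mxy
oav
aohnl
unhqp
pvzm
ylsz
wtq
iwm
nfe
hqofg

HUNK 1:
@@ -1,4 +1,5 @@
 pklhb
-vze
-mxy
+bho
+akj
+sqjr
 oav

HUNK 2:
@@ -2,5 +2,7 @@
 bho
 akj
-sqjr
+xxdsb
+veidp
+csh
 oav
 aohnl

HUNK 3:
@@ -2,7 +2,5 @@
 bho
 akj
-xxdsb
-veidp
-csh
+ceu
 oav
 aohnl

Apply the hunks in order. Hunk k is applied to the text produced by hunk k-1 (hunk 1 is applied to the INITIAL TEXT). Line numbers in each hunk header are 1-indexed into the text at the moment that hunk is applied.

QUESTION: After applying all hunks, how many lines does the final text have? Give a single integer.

Answer: 13

Derivation:
Hunk 1: at line 1 remove [vze,mxy] add [bho,akj,sqjr] -> 13 lines: pklhb bho akj sqjr oav aohnl unhqp pvzm ylsz wtq iwm nfe hqofg
Hunk 2: at line 2 remove [sqjr] add [xxdsb,veidp,csh] -> 15 lines: pklhb bho akj xxdsb veidp csh oav aohnl unhqp pvzm ylsz wtq iwm nfe hqofg
Hunk 3: at line 2 remove [xxdsb,veidp,csh] add [ceu] -> 13 lines: pklhb bho akj ceu oav aohnl unhqp pvzm ylsz wtq iwm nfe hqofg
Final line count: 13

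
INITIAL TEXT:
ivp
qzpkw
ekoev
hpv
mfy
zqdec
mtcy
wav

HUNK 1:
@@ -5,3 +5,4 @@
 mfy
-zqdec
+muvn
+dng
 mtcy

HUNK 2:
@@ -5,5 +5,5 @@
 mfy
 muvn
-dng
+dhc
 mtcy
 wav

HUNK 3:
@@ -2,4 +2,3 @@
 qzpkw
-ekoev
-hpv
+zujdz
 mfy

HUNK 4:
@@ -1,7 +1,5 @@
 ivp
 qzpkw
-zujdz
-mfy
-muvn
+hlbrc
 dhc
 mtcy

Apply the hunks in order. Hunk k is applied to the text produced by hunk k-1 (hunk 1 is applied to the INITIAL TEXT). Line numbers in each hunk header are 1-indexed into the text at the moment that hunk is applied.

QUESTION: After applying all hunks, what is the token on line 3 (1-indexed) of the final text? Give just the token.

Answer: hlbrc

Derivation:
Hunk 1: at line 5 remove [zqdec] add [muvn,dng] -> 9 lines: ivp qzpkw ekoev hpv mfy muvn dng mtcy wav
Hunk 2: at line 5 remove [dng] add [dhc] -> 9 lines: ivp qzpkw ekoev hpv mfy muvn dhc mtcy wav
Hunk 3: at line 2 remove [ekoev,hpv] add [zujdz] -> 8 lines: ivp qzpkw zujdz mfy muvn dhc mtcy wav
Hunk 4: at line 1 remove [zujdz,mfy,muvn] add [hlbrc] -> 6 lines: ivp qzpkw hlbrc dhc mtcy wav
Final line 3: hlbrc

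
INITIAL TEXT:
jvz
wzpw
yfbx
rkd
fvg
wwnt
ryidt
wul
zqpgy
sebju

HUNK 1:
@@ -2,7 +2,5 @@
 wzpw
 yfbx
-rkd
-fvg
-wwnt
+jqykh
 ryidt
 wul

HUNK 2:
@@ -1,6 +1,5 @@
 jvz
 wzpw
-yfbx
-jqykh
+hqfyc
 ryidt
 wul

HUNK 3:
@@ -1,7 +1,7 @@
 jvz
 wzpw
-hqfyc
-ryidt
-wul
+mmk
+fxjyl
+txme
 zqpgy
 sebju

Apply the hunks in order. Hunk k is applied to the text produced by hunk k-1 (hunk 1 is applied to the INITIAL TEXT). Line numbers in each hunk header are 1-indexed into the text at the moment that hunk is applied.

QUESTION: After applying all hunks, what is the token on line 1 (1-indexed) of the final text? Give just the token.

Hunk 1: at line 2 remove [rkd,fvg,wwnt] add [jqykh] -> 8 lines: jvz wzpw yfbx jqykh ryidt wul zqpgy sebju
Hunk 2: at line 1 remove [yfbx,jqykh] add [hqfyc] -> 7 lines: jvz wzpw hqfyc ryidt wul zqpgy sebju
Hunk 3: at line 1 remove [hqfyc,ryidt,wul] add [mmk,fxjyl,txme] -> 7 lines: jvz wzpw mmk fxjyl txme zqpgy sebju
Final line 1: jvz

Answer: jvz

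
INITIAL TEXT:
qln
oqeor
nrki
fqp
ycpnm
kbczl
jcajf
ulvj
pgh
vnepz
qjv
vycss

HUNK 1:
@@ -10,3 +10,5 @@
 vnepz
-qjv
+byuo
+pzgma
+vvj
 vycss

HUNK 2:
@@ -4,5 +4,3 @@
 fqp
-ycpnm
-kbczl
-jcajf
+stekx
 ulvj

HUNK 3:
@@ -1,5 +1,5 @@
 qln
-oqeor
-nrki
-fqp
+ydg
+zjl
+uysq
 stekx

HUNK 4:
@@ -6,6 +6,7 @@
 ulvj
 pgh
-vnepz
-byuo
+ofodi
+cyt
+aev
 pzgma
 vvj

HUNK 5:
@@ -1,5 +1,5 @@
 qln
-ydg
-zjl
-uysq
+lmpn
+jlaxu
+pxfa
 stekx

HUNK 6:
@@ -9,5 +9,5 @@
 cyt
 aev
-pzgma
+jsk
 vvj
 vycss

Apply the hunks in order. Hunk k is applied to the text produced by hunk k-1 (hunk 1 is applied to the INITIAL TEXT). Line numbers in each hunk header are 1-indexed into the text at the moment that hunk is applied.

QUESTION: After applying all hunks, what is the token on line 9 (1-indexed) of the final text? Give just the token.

Hunk 1: at line 10 remove [qjv] add [byuo,pzgma,vvj] -> 14 lines: qln oqeor nrki fqp ycpnm kbczl jcajf ulvj pgh vnepz byuo pzgma vvj vycss
Hunk 2: at line 4 remove [ycpnm,kbczl,jcajf] add [stekx] -> 12 lines: qln oqeor nrki fqp stekx ulvj pgh vnepz byuo pzgma vvj vycss
Hunk 3: at line 1 remove [oqeor,nrki,fqp] add [ydg,zjl,uysq] -> 12 lines: qln ydg zjl uysq stekx ulvj pgh vnepz byuo pzgma vvj vycss
Hunk 4: at line 6 remove [vnepz,byuo] add [ofodi,cyt,aev] -> 13 lines: qln ydg zjl uysq stekx ulvj pgh ofodi cyt aev pzgma vvj vycss
Hunk 5: at line 1 remove [ydg,zjl,uysq] add [lmpn,jlaxu,pxfa] -> 13 lines: qln lmpn jlaxu pxfa stekx ulvj pgh ofodi cyt aev pzgma vvj vycss
Hunk 6: at line 9 remove [pzgma] add [jsk] -> 13 lines: qln lmpn jlaxu pxfa stekx ulvj pgh ofodi cyt aev jsk vvj vycss
Final line 9: cyt

Answer: cyt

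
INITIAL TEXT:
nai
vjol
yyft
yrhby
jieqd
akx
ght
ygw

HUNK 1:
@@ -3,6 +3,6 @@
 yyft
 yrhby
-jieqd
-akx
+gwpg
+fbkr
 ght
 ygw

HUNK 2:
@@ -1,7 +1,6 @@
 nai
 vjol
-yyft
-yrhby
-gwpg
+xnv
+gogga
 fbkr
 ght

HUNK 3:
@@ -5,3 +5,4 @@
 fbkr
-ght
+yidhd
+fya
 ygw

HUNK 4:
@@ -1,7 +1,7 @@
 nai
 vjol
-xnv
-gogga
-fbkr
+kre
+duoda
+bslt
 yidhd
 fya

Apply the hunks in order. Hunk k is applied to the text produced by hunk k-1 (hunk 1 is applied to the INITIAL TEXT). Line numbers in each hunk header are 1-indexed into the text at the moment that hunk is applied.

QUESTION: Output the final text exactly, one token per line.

Hunk 1: at line 3 remove [jieqd,akx] add [gwpg,fbkr] -> 8 lines: nai vjol yyft yrhby gwpg fbkr ght ygw
Hunk 2: at line 1 remove [yyft,yrhby,gwpg] add [xnv,gogga] -> 7 lines: nai vjol xnv gogga fbkr ght ygw
Hunk 3: at line 5 remove [ght] add [yidhd,fya] -> 8 lines: nai vjol xnv gogga fbkr yidhd fya ygw
Hunk 4: at line 1 remove [xnv,gogga,fbkr] add [kre,duoda,bslt] -> 8 lines: nai vjol kre duoda bslt yidhd fya ygw

Answer: nai
vjol
kre
duoda
bslt
yidhd
fya
ygw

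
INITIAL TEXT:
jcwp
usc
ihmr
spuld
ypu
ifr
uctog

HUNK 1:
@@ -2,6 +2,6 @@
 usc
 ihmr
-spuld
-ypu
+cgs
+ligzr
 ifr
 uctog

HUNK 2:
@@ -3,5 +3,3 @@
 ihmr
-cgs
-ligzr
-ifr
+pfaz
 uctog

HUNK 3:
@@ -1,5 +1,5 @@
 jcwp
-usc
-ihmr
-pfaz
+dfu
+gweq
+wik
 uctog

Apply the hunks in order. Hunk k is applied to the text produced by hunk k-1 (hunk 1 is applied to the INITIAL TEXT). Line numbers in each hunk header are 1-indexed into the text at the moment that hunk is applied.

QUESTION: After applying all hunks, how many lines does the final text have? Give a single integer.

Hunk 1: at line 2 remove [spuld,ypu] add [cgs,ligzr] -> 7 lines: jcwp usc ihmr cgs ligzr ifr uctog
Hunk 2: at line 3 remove [cgs,ligzr,ifr] add [pfaz] -> 5 lines: jcwp usc ihmr pfaz uctog
Hunk 3: at line 1 remove [usc,ihmr,pfaz] add [dfu,gweq,wik] -> 5 lines: jcwp dfu gweq wik uctog
Final line count: 5

Answer: 5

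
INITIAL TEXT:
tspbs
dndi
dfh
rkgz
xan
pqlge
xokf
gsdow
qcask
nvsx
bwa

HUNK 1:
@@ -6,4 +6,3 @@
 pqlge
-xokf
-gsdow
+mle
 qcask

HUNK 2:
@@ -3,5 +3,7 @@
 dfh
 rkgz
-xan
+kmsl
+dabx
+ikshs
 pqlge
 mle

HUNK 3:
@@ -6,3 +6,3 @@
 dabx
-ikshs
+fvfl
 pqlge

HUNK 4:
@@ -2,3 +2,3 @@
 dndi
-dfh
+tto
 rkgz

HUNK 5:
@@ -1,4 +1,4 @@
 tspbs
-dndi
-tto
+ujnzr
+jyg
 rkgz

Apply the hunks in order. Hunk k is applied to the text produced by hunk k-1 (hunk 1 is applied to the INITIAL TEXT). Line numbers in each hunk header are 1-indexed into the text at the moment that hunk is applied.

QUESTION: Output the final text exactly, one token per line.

Answer: tspbs
ujnzr
jyg
rkgz
kmsl
dabx
fvfl
pqlge
mle
qcask
nvsx
bwa

Derivation:
Hunk 1: at line 6 remove [xokf,gsdow] add [mle] -> 10 lines: tspbs dndi dfh rkgz xan pqlge mle qcask nvsx bwa
Hunk 2: at line 3 remove [xan] add [kmsl,dabx,ikshs] -> 12 lines: tspbs dndi dfh rkgz kmsl dabx ikshs pqlge mle qcask nvsx bwa
Hunk 3: at line 6 remove [ikshs] add [fvfl] -> 12 lines: tspbs dndi dfh rkgz kmsl dabx fvfl pqlge mle qcask nvsx bwa
Hunk 4: at line 2 remove [dfh] add [tto] -> 12 lines: tspbs dndi tto rkgz kmsl dabx fvfl pqlge mle qcask nvsx bwa
Hunk 5: at line 1 remove [dndi,tto] add [ujnzr,jyg] -> 12 lines: tspbs ujnzr jyg rkgz kmsl dabx fvfl pqlge mle qcask nvsx bwa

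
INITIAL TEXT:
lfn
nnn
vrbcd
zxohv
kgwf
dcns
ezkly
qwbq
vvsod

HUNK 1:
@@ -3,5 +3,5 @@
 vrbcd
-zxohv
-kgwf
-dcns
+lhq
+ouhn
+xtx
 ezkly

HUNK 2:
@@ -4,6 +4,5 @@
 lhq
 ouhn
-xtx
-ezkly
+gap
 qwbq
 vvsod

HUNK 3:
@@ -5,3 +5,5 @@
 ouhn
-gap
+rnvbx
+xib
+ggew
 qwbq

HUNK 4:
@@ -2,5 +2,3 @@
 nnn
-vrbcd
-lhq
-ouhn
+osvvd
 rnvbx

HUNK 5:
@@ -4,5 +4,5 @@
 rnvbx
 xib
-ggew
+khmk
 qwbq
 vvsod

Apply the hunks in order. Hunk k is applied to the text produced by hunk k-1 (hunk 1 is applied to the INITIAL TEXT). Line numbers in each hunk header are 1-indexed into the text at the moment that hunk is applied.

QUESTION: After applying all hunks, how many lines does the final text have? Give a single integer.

Answer: 8

Derivation:
Hunk 1: at line 3 remove [zxohv,kgwf,dcns] add [lhq,ouhn,xtx] -> 9 lines: lfn nnn vrbcd lhq ouhn xtx ezkly qwbq vvsod
Hunk 2: at line 4 remove [xtx,ezkly] add [gap] -> 8 lines: lfn nnn vrbcd lhq ouhn gap qwbq vvsod
Hunk 3: at line 5 remove [gap] add [rnvbx,xib,ggew] -> 10 lines: lfn nnn vrbcd lhq ouhn rnvbx xib ggew qwbq vvsod
Hunk 4: at line 2 remove [vrbcd,lhq,ouhn] add [osvvd] -> 8 lines: lfn nnn osvvd rnvbx xib ggew qwbq vvsod
Hunk 5: at line 4 remove [ggew] add [khmk] -> 8 lines: lfn nnn osvvd rnvbx xib khmk qwbq vvsod
Final line count: 8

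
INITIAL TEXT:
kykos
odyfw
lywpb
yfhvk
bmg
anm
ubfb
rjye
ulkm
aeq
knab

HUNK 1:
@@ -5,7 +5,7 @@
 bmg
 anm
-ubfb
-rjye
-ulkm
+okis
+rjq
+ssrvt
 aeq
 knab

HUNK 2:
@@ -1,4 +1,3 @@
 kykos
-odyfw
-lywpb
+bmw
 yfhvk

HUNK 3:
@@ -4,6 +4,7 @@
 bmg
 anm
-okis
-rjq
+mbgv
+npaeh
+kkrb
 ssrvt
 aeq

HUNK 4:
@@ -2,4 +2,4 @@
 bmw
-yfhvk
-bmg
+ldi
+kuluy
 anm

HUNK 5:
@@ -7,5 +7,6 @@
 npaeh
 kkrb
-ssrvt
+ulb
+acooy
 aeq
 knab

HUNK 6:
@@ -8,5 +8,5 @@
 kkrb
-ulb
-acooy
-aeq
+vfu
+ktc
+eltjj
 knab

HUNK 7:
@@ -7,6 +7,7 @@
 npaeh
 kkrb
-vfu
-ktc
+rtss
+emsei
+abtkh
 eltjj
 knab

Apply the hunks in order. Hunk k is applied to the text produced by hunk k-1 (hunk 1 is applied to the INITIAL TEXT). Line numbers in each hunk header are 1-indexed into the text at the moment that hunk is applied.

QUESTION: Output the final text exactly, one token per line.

Hunk 1: at line 5 remove [ubfb,rjye,ulkm] add [okis,rjq,ssrvt] -> 11 lines: kykos odyfw lywpb yfhvk bmg anm okis rjq ssrvt aeq knab
Hunk 2: at line 1 remove [odyfw,lywpb] add [bmw] -> 10 lines: kykos bmw yfhvk bmg anm okis rjq ssrvt aeq knab
Hunk 3: at line 4 remove [okis,rjq] add [mbgv,npaeh,kkrb] -> 11 lines: kykos bmw yfhvk bmg anm mbgv npaeh kkrb ssrvt aeq knab
Hunk 4: at line 2 remove [yfhvk,bmg] add [ldi,kuluy] -> 11 lines: kykos bmw ldi kuluy anm mbgv npaeh kkrb ssrvt aeq knab
Hunk 5: at line 7 remove [ssrvt] add [ulb,acooy] -> 12 lines: kykos bmw ldi kuluy anm mbgv npaeh kkrb ulb acooy aeq knab
Hunk 6: at line 8 remove [ulb,acooy,aeq] add [vfu,ktc,eltjj] -> 12 lines: kykos bmw ldi kuluy anm mbgv npaeh kkrb vfu ktc eltjj knab
Hunk 7: at line 7 remove [vfu,ktc] add [rtss,emsei,abtkh] -> 13 lines: kykos bmw ldi kuluy anm mbgv npaeh kkrb rtss emsei abtkh eltjj knab

Answer: kykos
bmw
ldi
kuluy
anm
mbgv
npaeh
kkrb
rtss
emsei
abtkh
eltjj
knab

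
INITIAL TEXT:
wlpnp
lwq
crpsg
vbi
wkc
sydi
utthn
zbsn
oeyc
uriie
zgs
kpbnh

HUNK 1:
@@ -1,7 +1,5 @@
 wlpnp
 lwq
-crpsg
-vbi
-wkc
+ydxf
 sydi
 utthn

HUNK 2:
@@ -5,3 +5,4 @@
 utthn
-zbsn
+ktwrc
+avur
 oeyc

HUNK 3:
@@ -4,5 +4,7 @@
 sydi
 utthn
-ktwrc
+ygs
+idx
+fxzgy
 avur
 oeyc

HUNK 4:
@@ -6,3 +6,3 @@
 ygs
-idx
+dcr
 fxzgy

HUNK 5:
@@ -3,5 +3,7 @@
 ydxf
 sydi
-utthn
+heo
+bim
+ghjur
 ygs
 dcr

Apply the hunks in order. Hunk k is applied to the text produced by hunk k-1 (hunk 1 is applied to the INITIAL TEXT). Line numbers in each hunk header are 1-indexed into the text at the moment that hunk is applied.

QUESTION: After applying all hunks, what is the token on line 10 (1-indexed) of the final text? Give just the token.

Answer: fxzgy

Derivation:
Hunk 1: at line 1 remove [crpsg,vbi,wkc] add [ydxf] -> 10 lines: wlpnp lwq ydxf sydi utthn zbsn oeyc uriie zgs kpbnh
Hunk 2: at line 5 remove [zbsn] add [ktwrc,avur] -> 11 lines: wlpnp lwq ydxf sydi utthn ktwrc avur oeyc uriie zgs kpbnh
Hunk 3: at line 4 remove [ktwrc] add [ygs,idx,fxzgy] -> 13 lines: wlpnp lwq ydxf sydi utthn ygs idx fxzgy avur oeyc uriie zgs kpbnh
Hunk 4: at line 6 remove [idx] add [dcr] -> 13 lines: wlpnp lwq ydxf sydi utthn ygs dcr fxzgy avur oeyc uriie zgs kpbnh
Hunk 5: at line 3 remove [utthn] add [heo,bim,ghjur] -> 15 lines: wlpnp lwq ydxf sydi heo bim ghjur ygs dcr fxzgy avur oeyc uriie zgs kpbnh
Final line 10: fxzgy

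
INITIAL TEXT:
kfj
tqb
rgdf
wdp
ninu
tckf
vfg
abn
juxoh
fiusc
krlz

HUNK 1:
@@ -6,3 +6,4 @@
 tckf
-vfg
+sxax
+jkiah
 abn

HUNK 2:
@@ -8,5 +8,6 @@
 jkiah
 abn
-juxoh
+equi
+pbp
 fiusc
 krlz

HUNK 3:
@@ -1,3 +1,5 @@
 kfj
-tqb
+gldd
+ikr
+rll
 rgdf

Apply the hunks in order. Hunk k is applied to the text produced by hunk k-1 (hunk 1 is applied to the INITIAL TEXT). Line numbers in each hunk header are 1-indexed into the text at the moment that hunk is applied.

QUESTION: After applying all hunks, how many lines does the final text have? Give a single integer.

Hunk 1: at line 6 remove [vfg] add [sxax,jkiah] -> 12 lines: kfj tqb rgdf wdp ninu tckf sxax jkiah abn juxoh fiusc krlz
Hunk 2: at line 8 remove [juxoh] add [equi,pbp] -> 13 lines: kfj tqb rgdf wdp ninu tckf sxax jkiah abn equi pbp fiusc krlz
Hunk 3: at line 1 remove [tqb] add [gldd,ikr,rll] -> 15 lines: kfj gldd ikr rll rgdf wdp ninu tckf sxax jkiah abn equi pbp fiusc krlz
Final line count: 15

Answer: 15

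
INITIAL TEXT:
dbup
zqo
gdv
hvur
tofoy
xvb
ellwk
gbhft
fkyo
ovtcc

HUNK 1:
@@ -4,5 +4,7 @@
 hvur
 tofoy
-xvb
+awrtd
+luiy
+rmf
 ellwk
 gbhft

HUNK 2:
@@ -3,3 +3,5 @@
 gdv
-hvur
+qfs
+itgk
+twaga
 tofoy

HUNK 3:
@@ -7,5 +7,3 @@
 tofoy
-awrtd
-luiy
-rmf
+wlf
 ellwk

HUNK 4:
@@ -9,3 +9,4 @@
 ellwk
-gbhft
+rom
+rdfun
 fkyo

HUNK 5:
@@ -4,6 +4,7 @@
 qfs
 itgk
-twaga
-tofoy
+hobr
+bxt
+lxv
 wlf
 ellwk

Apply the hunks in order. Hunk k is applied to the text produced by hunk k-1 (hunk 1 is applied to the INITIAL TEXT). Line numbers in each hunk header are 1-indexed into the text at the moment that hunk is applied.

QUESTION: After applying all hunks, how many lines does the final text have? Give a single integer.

Hunk 1: at line 4 remove [xvb] add [awrtd,luiy,rmf] -> 12 lines: dbup zqo gdv hvur tofoy awrtd luiy rmf ellwk gbhft fkyo ovtcc
Hunk 2: at line 3 remove [hvur] add [qfs,itgk,twaga] -> 14 lines: dbup zqo gdv qfs itgk twaga tofoy awrtd luiy rmf ellwk gbhft fkyo ovtcc
Hunk 3: at line 7 remove [awrtd,luiy,rmf] add [wlf] -> 12 lines: dbup zqo gdv qfs itgk twaga tofoy wlf ellwk gbhft fkyo ovtcc
Hunk 4: at line 9 remove [gbhft] add [rom,rdfun] -> 13 lines: dbup zqo gdv qfs itgk twaga tofoy wlf ellwk rom rdfun fkyo ovtcc
Hunk 5: at line 4 remove [twaga,tofoy] add [hobr,bxt,lxv] -> 14 lines: dbup zqo gdv qfs itgk hobr bxt lxv wlf ellwk rom rdfun fkyo ovtcc
Final line count: 14

Answer: 14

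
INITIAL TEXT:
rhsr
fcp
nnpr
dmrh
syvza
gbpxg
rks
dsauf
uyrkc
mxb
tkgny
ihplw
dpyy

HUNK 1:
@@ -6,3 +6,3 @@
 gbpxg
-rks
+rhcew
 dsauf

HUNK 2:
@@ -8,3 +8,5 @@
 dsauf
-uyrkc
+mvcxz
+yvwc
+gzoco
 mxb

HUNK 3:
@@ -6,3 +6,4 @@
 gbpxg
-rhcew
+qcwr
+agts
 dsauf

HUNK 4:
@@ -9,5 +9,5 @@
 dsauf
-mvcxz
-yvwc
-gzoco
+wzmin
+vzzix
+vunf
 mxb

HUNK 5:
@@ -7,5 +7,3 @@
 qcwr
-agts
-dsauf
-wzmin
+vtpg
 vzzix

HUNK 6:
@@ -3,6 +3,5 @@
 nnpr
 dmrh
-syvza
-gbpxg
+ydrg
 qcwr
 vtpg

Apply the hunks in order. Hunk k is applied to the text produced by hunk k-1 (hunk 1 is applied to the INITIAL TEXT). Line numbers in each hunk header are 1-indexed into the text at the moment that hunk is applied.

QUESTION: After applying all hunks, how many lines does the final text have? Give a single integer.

Answer: 13

Derivation:
Hunk 1: at line 6 remove [rks] add [rhcew] -> 13 lines: rhsr fcp nnpr dmrh syvza gbpxg rhcew dsauf uyrkc mxb tkgny ihplw dpyy
Hunk 2: at line 8 remove [uyrkc] add [mvcxz,yvwc,gzoco] -> 15 lines: rhsr fcp nnpr dmrh syvza gbpxg rhcew dsauf mvcxz yvwc gzoco mxb tkgny ihplw dpyy
Hunk 3: at line 6 remove [rhcew] add [qcwr,agts] -> 16 lines: rhsr fcp nnpr dmrh syvza gbpxg qcwr agts dsauf mvcxz yvwc gzoco mxb tkgny ihplw dpyy
Hunk 4: at line 9 remove [mvcxz,yvwc,gzoco] add [wzmin,vzzix,vunf] -> 16 lines: rhsr fcp nnpr dmrh syvza gbpxg qcwr agts dsauf wzmin vzzix vunf mxb tkgny ihplw dpyy
Hunk 5: at line 7 remove [agts,dsauf,wzmin] add [vtpg] -> 14 lines: rhsr fcp nnpr dmrh syvza gbpxg qcwr vtpg vzzix vunf mxb tkgny ihplw dpyy
Hunk 6: at line 3 remove [syvza,gbpxg] add [ydrg] -> 13 lines: rhsr fcp nnpr dmrh ydrg qcwr vtpg vzzix vunf mxb tkgny ihplw dpyy
Final line count: 13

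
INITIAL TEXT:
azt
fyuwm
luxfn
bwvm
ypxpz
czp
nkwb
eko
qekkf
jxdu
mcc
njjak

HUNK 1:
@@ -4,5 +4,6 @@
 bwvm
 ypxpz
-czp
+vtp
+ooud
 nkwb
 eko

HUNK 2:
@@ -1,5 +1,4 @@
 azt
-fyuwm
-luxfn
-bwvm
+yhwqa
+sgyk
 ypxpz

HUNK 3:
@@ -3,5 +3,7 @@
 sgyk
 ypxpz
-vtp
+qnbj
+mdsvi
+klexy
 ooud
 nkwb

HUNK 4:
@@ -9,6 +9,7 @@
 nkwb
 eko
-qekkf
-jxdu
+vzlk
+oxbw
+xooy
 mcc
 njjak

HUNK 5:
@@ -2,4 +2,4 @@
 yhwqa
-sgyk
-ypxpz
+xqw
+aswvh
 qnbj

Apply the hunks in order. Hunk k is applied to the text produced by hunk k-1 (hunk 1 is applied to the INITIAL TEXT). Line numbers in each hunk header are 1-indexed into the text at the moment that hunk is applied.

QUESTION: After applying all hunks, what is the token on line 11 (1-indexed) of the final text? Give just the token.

Hunk 1: at line 4 remove [czp] add [vtp,ooud] -> 13 lines: azt fyuwm luxfn bwvm ypxpz vtp ooud nkwb eko qekkf jxdu mcc njjak
Hunk 2: at line 1 remove [fyuwm,luxfn,bwvm] add [yhwqa,sgyk] -> 12 lines: azt yhwqa sgyk ypxpz vtp ooud nkwb eko qekkf jxdu mcc njjak
Hunk 3: at line 3 remove [vtp] add [qnbj,mdsvi,klexy] -> 14 lines: azt yhwqa sgyk ypxpz qnbj mdsvi klexy ooud nkwb eko qekkf jxdu mcc njjak
Hunk 4: at line 9 remove [qekkf,jxdu] add [vzlk,oxbw,xooy] -> 15 lines: azt yhwqa sgyk ypxpz qnbj mdsvi klexy ooud nkwb eko vzlk oxbw xooy mcc njjak
Hunk 5: at line 2 remove [sgyk,ypxpz] add [xqw,aswvh] -> 15 lines: azt yhwqa xqw aswvh qnbj mdsvi klexy ooud nkwb eko vzlk oxbw xooy mcc njjak
Final line 11: vzlk

Answer: vzlk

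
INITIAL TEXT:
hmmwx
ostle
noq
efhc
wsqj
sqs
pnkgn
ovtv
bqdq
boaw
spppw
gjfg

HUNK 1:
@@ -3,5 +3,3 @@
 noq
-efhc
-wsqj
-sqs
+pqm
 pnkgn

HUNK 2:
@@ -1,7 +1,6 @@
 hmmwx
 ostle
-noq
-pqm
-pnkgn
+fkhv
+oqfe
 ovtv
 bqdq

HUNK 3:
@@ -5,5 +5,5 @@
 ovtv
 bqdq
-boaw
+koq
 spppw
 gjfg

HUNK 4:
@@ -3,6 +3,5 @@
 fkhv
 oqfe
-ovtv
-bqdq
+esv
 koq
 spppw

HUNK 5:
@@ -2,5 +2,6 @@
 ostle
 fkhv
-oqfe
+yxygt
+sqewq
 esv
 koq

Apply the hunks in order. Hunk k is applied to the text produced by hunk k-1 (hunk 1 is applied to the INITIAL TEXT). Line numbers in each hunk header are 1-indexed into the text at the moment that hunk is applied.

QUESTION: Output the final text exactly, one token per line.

Hunk 1: at line 3 remove [efhc,wsqj,sqs] add [pqm] -> 10 lines: hmmwx ostle noq pqm pnkgn ovtv bqdq boaw spppw gjfg
Hunk 2: at line 1 remove [noq,pqm,pnkgn] add [fkhv,oqfe] -> 9 lines: hmmwx ostle fkhv oqfe ovtv bqdq boaw spppw gjfg
Hunk 3: at line 5 remove [boaw] add [koq] -> 9 lines: hmmwx ostle fkhv oqfe ovtv bqdq koq spppw gjfg
Hunk 4: at line 3 remove [ovtv,bqdq] add [esv] -> 8 lines: hmmwx ostle fkhv oqfe esv koq spppw gjfg
Hunk 5: at line 2 remove [oqfe] add [yxygt,sqewq] -> 9 lines: hmmwx ostle fkhv yxygt sqewq esv koq spppw gjfg

Answer: hmmwx
ostle
fkhv
yxygt
sqewq
esv
koq
spppw
gjfg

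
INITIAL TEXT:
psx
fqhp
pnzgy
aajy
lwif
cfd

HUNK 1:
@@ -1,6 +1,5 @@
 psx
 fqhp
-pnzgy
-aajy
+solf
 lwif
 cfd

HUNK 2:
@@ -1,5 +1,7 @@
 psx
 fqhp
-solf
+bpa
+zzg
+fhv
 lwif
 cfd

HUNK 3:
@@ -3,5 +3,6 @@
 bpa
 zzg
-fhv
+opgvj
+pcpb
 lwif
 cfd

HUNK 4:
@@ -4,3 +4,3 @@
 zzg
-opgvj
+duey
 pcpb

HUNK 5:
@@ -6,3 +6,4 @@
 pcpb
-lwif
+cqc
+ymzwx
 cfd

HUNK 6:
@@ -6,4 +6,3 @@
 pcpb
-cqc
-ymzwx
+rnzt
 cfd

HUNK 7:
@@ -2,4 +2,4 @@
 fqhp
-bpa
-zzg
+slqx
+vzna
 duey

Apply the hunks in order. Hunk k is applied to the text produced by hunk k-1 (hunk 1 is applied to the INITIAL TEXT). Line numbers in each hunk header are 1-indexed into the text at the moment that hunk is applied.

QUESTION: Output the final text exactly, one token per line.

Hunk 1: at line 1 remove [pnzgy,aajy] add [solf] -> 5 lines: psx fqhp solf lwif cfd
Hunk 2: at line 1 remove [solf] add [bpa,zzg,fhv] -> 7 lines: psx fqhp bpa zzg fhv lwif cfd
Hunk 3: at line 3 remove [fhv] add [opgvj,pcpb] -> 8 lines: psx fqhp bpa zzg opgvj pcpb lwif cfd
Hunk 4: at line 4 remove [opgvj] add [duey] -> 8 lines: psx fqhp bpa zzg duey pcpb lwif cfd
Hunk 5: at line 6 remove [lwif] add [cqc,ymzwx] -> 9 lines: psx fqhp bpa zzg duey pcpb cqc ymzwx cfd
Hunk 6: at line 6 remove [cqc,ymzwx] add [rnzt] -> 8 lines: psx fqhp bpa zzg duey pcpb rnzt cfd
Hunk 7: at line 2 remove [bpa,zzg] add [slqx,vzna] -> 8 lines: psx fqhp slqx vzna duey pcpb rnzt cfd

Answer: psx
fqhp
slqx
vzna
duey
pcpb
rnzt
cfd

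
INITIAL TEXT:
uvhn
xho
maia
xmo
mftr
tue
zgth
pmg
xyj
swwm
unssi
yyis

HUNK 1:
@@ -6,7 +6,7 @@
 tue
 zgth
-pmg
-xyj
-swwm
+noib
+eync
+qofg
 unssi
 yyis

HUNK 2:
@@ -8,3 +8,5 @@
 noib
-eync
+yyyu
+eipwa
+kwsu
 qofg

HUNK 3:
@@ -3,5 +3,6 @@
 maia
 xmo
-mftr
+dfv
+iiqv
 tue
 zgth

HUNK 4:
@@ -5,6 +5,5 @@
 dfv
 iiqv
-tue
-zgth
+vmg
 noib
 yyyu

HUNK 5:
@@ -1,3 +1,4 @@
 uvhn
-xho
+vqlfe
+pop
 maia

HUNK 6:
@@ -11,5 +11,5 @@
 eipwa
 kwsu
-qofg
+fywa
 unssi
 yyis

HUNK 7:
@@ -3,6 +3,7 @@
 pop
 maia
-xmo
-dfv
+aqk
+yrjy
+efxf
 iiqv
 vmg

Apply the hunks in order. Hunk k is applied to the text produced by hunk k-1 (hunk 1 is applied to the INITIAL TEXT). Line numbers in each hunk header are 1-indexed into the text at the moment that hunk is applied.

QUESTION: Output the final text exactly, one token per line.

Answer: uvhn
vqlfe
pop
maia
aqk
yrjy
efxf
iiqv
vmg
noib
yyyu
eipwa
kwsu
fywa
unssi
yyis

Derivation:
Hunk 1: at line 6 remove [pmg,xyj,swwm] add [noib,eync,qofg] -> 12 lines: uvhn xho maia xmo mftr tue zgth noib eync qofg unssi yyis
Hunk 2: at line 8 remove [eync] add [yyyu,eipwa,kwsu] -> 14 lines: uvhn xho maia xmo mftr tue zgth noib yyyu eipwa kwsu qofg unssi yyis
Hunk 3: at line 3 remove [mftr] add [dfv,iiqv] -> 15 lines: uvhn xho maia xmo dfv iiqv tue zgth noib yyyu eipwa kwsu qofg unssi yyis
Hunk 4: at line 5 remove [tue,zgth] add [vmg] -> 14 lines: uvhn xho maia xmo dfv iiqv vmg noib yyyu eipwa kwsu qofg unssi yyis
Hunk 5: at line 1 remove [xho] add [vqlfe,pop] -> 15 lines: uvhn vqlfe pop maia xmo dfv iiqv vmg noib yyyu eipwa kwsu qofg unssi yyis
Hunk 6: at line 11 remove [qofg] add [fywa] -> 15 lines: uvhn vqlfe pop maia xmo dfv iiqv vmg noib yyyu eipwa kwsu fywa unssi yyis
Hunk 7: at line 3 remove [xmo,dfv] add [aqk,yrjy,efxf] -> 16 lines: uvhn vqlfe pop maia aqk yrjy efxf iiqv vmg noib yyyu eipwa kwsu fywa unssi yyis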